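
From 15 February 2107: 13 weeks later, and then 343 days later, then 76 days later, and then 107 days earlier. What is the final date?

Counting forward 13 weeks (= 91 days) from February 15, 2107:
February has 28 days, so 28 − 15 = 13 days remain after February 15, 2107; 91 − 13 = 78 left.
March 2107 has 31 days: 78 − 31 = 47 left.
April 2107 has 30 days: 47 − 30 = 17 left.
17 days into May 2107 → May 17, 2107.
Advancing 343 days from May 17, 2107:
May has 31 days, so 31 − 17 = 14 days remain after May 17, 2107; 343 − 14 = 329 left.
June 2107 has 30 days: 329 − 30 = 299 left.
July 2107 has 31 days: 299 − 31 = 268 left.
August 2107 has 31 days: 268 − 31 = 237 left.
September 2107 has 30 days: 237 − 30 = 207 left.
October 2107 has 31 days: 207 − 31 = 176 left.
November 2107 has 30 days: 176 − 30 = 146 left.
December 2107 has 31 days: 146 − 31 = 115 left.
January 2108 has 31 days: 115 − 31 = 84 left.
February 2108 has 29 days (2108 is a leap year): 84 − 29 = 55 left.
March 2108 has 31 days: 55 − 31 = 24 left.
24 days into April 2108 → April 24, 2108.
Counting forward 76 days from April 24, 2108:
April has 30 days, so 30 − 24 = 6 days remain after April 24, 2108; 76 − 6 = 70 left.
May 2108 has 31 days: 70 − 31 = 39 left.
June 2108 has 30 days: 39 − 30 = 9 left.
9 days into July 2108 → July 9, 2108.
Subtracting 107 days from July 9, 2108:
Going back 9 days from July 9, 2108 reaches the end of the previous month; 107 − 9 = 98 left.
June 2108 has 30 days: 98 − 30 = 68 left.
May 2108 has 31 days: 68 − 31 = 37 left.
April 2108 has 30 days: 37 − 30 = 7 left.
March 2108 has 31 days; 31 − 7 = 24 → March 24, 2108.

March 24, 2108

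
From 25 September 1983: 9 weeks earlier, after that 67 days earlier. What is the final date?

Subtracting 9 weeks (= 63 days) from September 25, 1983:
Going back 25 days from September 25, 1983 reaches the end of the previous month; 63 − 25 = 38 left.
August 1983 has 31 days: 38 − 31 = 7 left.
July 1983 has 31 days; 31 − 7 = 24 → July 24, 1983.
Counting back 67 days from July 24, 1983:
Going back 24 days from July 24, 1983 reaches the end of the previous month; 67 − 24 = 43 left.
June 1983 has 30 days: 43 − 30 = 13 left.
May 1983 has 31 days; 31 − 13 = 18 → May 18, 1983.

May 18, 1983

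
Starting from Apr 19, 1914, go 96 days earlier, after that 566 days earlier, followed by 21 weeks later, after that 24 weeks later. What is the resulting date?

May 7, 1913

Subtracting 96 days from April 19, 1914:
Going back 19 days from April 19, 1914 reaches the end of the previous month; 96 − 19 = 77 left.
March 1914 has 31 days: 77 − 31 = 46 left.
February 1914 has 28 days (1914 is not a leap year): 46 − 28 = 18 left.
January 1914 has 31 days; 31 − 18 = 13 → January 13, 1914.
Subtracting 566 days from January 13, 1914:
Going back 13 days from January 13, 1914 reaches the end of the previous month; 566 − 13 = 553 left.
December 1913 has 31 days: 553 − 31 = 522 left.
November 1913 has 30 days: 522 − 30 = 492 left.
October 1913 has 31 days: 492 − 31 = 461 left.
September 1913 has 30 days: 461 − 30 = 431 left.
August 1913 has 31 days: 431 − 31 = 400 left.
July 1913 has 31 days: 400 − 31 = 369 left.
June 1913 has 30 days: 369 − 30 = 339 left.
May 1913 has 31 days: 339 − 31 = 308 left.
April 1913 has 30 days: 308 − 30 = 278 left.
March 1913 has 31 days: 278 − 31 = 247 left.
February 1913 has 28 days (1913 is not a leap year): 247 − 28 = 219 left.
January 1913 has 31 days: 219 − 31 = 188 left.
December 1912 has 31 days: 188 − 31 = 157 left.
November 1912 has 30 days: 157 − 30 = 127 left.
October 1912 has 31 days: 127 − 31 = 96 left.
September 1912 has 30 days: 96 − 30 = 66 left.
August 1912 has 31 days: 66 − 31 = 35 left.
July 1912 has 31 days: 35 − 31 = 4 left.
June 1912 has 30 days; 30 − 4 = 26 → June 26, 1912.
Counting forward 21 weeks (= 147 days) from June 26, 1912:
June has 30 days, so 30 − 26 = 4 days remain after June 26, 1912; 147 − 4 = 143 left.
July 1912 has 31 days: 143 − 31 = 112 left.
August 1912 has 31 days: 112 − 31 = 81 left.
September 1912 has 30 days: 81 − 30 = 51 left.
October 1912 has 31 days: 51 − 31 = 20 left.
20 days into November 1912 → November 20, 1912.
Adding 24 weeks (= 168 days) from November 20, 1912:
November has 30 days, so 30 − 20 = 10 days remain after November 20, 1912; 168 − 10 = 158 left.
December 1912 has 31 days: 158 − 31 = 127 left.
January 1913 has 31 days: 127 − 31 = 96 left.
February 1913 has 28 days (1913 is not a leap year): 96 − 28 = 68 left.
March 1913 has 31 days: 68 − 31 = 37 left.
April 1913 has 30 days: 37 − 30 = 7 left.
7 days into May 1913 → May 7, 1913.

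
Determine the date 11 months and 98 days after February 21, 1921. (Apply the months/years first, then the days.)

Advancing 11 months and 98 days from February 21, 1921: first the month/year part, then the days.
month 2 + 11 = 13, which is month 1 of year 1922 → January 1922.
Day 21 is valid in January, giving January 21, 1922.
Now add 98 days from January 21, 1922.
January has 31 days, so 31 − 21 = 10 days remain after January 21, 1922; 98 − 10 = 88 left.
February 1922 has 28 days (1922 is not a leap year): 88 − 28 = 60 left.
March 1922 has 31 days: 60 − 31 = 29 left.
29 days into April 1922 → April 29, 1922.

April 29, 1922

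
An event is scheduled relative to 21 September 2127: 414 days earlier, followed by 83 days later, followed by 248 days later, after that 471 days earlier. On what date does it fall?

Counting back 414 days from September 21, 2127:
Going back 21 days from September 21, 2127 reaches the end of the previous month; 414 − 21 = 393 left.
August 2127 has 31 days: 393 − 31 = 362 left.
July 2127 has 31 days: 362 − 31 = 331 left.
June 2127 has 30 days: 331 − 30 = 301 left.
May 2127 has 31 days: 301 − 31 = 270 left.
April 2127 has 30 days: 270 − 30 = 240 left.
March 2127 has 31 days: 240 − 31 = 209 left.
February 2127 has 28 days (2127 is not a leap year): 209 − 28 = 181 left.
January 2127 has 31 days: 181 − 31 = 150 left.
December 2126 has 31 days: 150 − 31 = 119 left.
November 2126 has 30 days: 119 − 30 = 89 left.
October 2126 has 31 days: 89 − 31 = 58 left.
September 2126 has 30 days: 58 − 30 = 28 left.
August 2126 has 31 days; 31 − 28 = 3 → August 3, 2126.
Counting forward 83 days from August 3, 2126:
August has 31 days, so 31 − 3 = 28 days remain after August 3, 2126; 83 − 28 = 55 left.
September 2126 has 30 days: 55 − 30 = 25 left.
25 days into October 2126 → October 25, 2126.
Counting forward 248 days from October 25, 2126:
October has 31 days, so 31 − 25 = 6 days remain after October 25, 2126; 248 − 6 = 242 left.
November 2126 has 30 days: 242 − 30 = 212 left.
December 2126 has 31 days: 212 − 31 = 181 left.
January 2127 has 31 days: 181 − 31 = 150 left.
February 2127 has 28 days (2127 is not a leap year): 150 − 28 = 122 left.
March 2127 has 31 days: 122 − 31 = 91 left.
April 2127 has 30 days: 91 − 30 = 61 left.
May 2127 has 31 days: 61 − 31 = 30 left.
30 days into June 2127 → June 30, 2127.
Going back 471 days from June 30, 2127:
Going back 30 days from June 30, 2127 reaches the end of the previous month; 471 − 30 = 441 left.
May 2127 has 31 days: 441 − 31 = 410 left.
April 2127 has 30 days: 410 − 30 = 380 left.
March 2127 has 31 days: 380 − 31 = 349 left.
February 2127 has 28 days (2127 is not a leap year): 349 − 28 = 321 left.
January 2127 has 31 days: 321 − 31 = 290 left.
December 2126 has 31 days: 290 − 31 = 259 left.
November 2126 has 30 days: 259 − 30 = 229 left.
October 2126 has 31 days: 229 − 31 = 198 left.
September 2126 has 30 days: 198 − 30 = 168 left.
August 2126 has 31 days: 168 − 31 = 137 left.
July 2126 has 31 days: 137 − 31 = 106 left.
June 2126 has 30 days: 106 − 30 = 76 left.
May 2126 has 31 days: 76 − 31 = 45 left.
April 2126 has 30 days: 45 − 30 = 15 left.
March 2126 has 31 days; 31 − 15 = 16 → March 16, 2126.

March 16, 2126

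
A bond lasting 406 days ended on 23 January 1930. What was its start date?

December 13, 1928

Counting back 406 days from January 23, 1930.
Going back 23 days from January 23, 1930 reaches the end of the previous month; 406 − 23 = 383 left.
December 1929 has 31 days: 383 − 31 = 352 left.
November 1929 has 30 days: 352 − 30 = 322 left.
October 1929 has 31 days: 322 − 31 = 291 left.
September 1929 has 30 days: 291 − 30 = 261 left.
August 1929 has 31 days: 261 − 31 = 230 left.
July 1929 has 31 days: 230 − 31 = 199 left.
June 1929 has 30 days: 199 − 30 = 169 left.
May 1929 has 31 days: 169 − 31 = 138 left.
April 1929 has 30 days: 138 − 30 = 108 left.
March 1929 has 31 days: 108 − 31 = 77 left.
February 1929 has 28 days (1929 is not a leap year): 77 − 28 = 49 left.
January 1929 has 31 days: 49 − 31 = 18 left.
December 1928 has 31 days; 31 − 18 = 13 → December 13, 1928.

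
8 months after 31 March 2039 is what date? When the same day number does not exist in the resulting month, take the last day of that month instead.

November 30, 2039

Advancing 8 months from March 31, 2039.
month 3 + 8 = 11 → November 2039.
November 2039 has only 30 days and the start was day 31, so the date clamps to November 30, 2039.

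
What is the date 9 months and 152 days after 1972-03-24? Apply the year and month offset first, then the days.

May 25, 1973

Advancing 9 months and 152 days from March 24, 1972: first the month/year part, then the days.
month 3 + 9 = 12 → December 1972.
Day 24 is valid in December, giving December 24, 1972.
Now add 152 days from December 24, 1972.
December has 31 days, so 31 − 24 = 7 days remain after December 24, 1972; 152 − 7 = 145 left.
January 1973 has 31 days: 145 − 31 = 114 left.
February 1973 has 28 days (1973 is not a leap year): 114 − 28 = 86 left.
March 1973 has 31 days: 86 − 31 = 55 left.
April 1973 has 30 days: 55 − 30 = 25 left.
25 days into May 1973 → May 25, 1973.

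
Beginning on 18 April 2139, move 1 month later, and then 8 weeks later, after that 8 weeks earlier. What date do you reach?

Adding 1 month from April 18, 2139:
month 4 + 1 = 5 → May 2139.
Day 18 is valid in May, giving May 18, 2139.
Advancing 8 weeks (= 56 days) from May 18, 2139:
May has 31 days, so 31 − 18 = 13 days remain after May 18, 2139; 56 − 13 = 43 left.
June 2139 has 30 days: 43 − 30 = 13 left.
13 days into July 2139 → July 13, 2139.
Counting back 8 weeks (= 56 days) from July 13, 2139:
Going back 13 days from July 13, 2139 reaches the end of the previous month; 56 − 13 = 43 left.
June 2139 has 30 days: 43 − 30 = 13 left.
May 2139 has 31 days; 31 − 13 = 18 → May 18, 2139.

May 18, 2139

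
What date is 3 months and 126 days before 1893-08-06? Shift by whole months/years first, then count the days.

December 31, 1892

Counting back 3 months and 126 days from August 6, 1893: first the month/year part, then the days.
month 8 − 3 = 5 → May 1893.
Day 6 is valid in May, giving May 6, 1893.
Now subtract 126 days from May 6, 1893.
Going back 6 days from May 6, 1893 reaches the end of the previous month; 126 − 6 = 120 left.
April 1893 has 30 days: 120 − 30 = 90 left.
March 1893 has 31 days: 90 − 31 = 59 left.
February 1893 has 28 days (1893 is not a leap year): 59 − 28 = 31 left.
January 1893 has 31 days: 31 − 31 = 0 left.
December 1892 has 31 days; 31 − 0 = 31 → December 31, 1892.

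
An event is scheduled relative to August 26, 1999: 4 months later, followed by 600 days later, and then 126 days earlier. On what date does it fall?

April 13, 2001

Counting forward 4 months from August 26, 1999:
month 8 + 4 = 12 → December 1999.
Day 26 is valid in December, giving December 26, 1999.
Adding 600 days from December 26, 1999:
December has 31 days, so 31 − 26 = 5 days remain after December 26, 1999; 600 − 5 = 595 left.
January 2000 has 31 days: 595 − 31 = 564 left.
February 2000 has 29 days (2000 is a leap year (divisible by 400)): 564 − 29 = 535 left.
March 2000 has 31 days: 535 − 31 = 504 left.
April 2000 has 30 days: 504 − 30 = 474 left.
May 2000 has 31 days: 474 − 31 = 443 left.
June 2000 has 30 days: 443 − 30 = 413 left.
July 2000 has 31 days: 413 − 31 = 382 left.
August 2000 has 31 days: 382 − 31 = 351 left.
September 2000 has 30 days: 351 − 30 = 321 left.
October 2000 has 31 days: 321 − 31 = 290 left.
November 2000 has 30 days: 290 − 30 = 260 left.
December 2000 has 31 days: 260 − 31 = 229 left.
January 2001 has 31 days: 229 − 31 = 198 left.
February 2001 has 28 days (2001 is not a leap year): 198 − 28 = 170 left.
March 2001 has 31 days: 170 − 31 = 139 left.
April 2001 has 30 days: 139 − 30 = 109 left.
May 2001 has 31 days: 109 − 31 = 78 left.
June 2001 has 30 days: 78 − 30 = 48 left.
July 2001 has 31 days: 48 − 31 = 17 left.
17 days into August 2001 → August 17, 2001.
Subtracting 126 days from August 17, 2001:
Going back 17 days from August 17, 2001 reaches the end of the previous month; 126 − 17 = 109 left.
July 2001 has 31 days: 109 − 31 = 78 left.
June 2001 has 30 days: 78 − 30 = 48 left.
May 2001 has 31 days: 48 − 31 = 17 left.
April 2001 has 30 days; 30 − 17 = 13 → April 13, 2001.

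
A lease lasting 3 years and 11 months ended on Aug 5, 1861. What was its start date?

Counting back 3 years and 11 months from August 5, 1861.
-3 years → 1858; month 8 − 11 = -3, which is month 9 of year 1857 → September 1857.
Day 5 is valid in September, giving September 5, 1857.

September 5, 1857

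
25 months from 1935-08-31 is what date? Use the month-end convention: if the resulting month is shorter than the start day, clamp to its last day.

September 30, 1937

Counting forward 25 months from August 31, 1935.
month 8 + 25 = 33, which is month 9 of year 1937 → September 1937.
September 1937 has only 30 days and the start was day 31, so the date clamps to September 30, 1937.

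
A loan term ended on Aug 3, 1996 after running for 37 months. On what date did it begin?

Going back 37 months from August 3, 1996.
month 8 − 37 = -29, which is month 7 of year 1993 → July 1993.
Day 3 is valid in July, giving July 3, 1993.

July 3, 1993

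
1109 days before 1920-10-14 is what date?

October 1, 1917

Subtracting 1109 days from October 14, 1920.
Going back 14 days from October 14, 1920 reaches the end of the previous month; 1109 − 14 = 1095 left.
September 1920 has 30 days: 1095 − 30 = 1065 left.
August 1920 has 31 days: 1065 − 31 = 1034 left.
July 1920 has 31 days: 1034 − 31 = 1003 left.
June 1920 has 30 days: 1003 − 30 = 973 left.
May 1920 has 31 days: 973 − 31 = 942 left.
April 1920 has 30 days: 942 − 30 = 912 left.
March 1920 has 31 days: 912 − 31 = 881 left.
February 1920 has 29 days (1920 is a leap year): 881 − 29 = 852 left.
January 1920 has 31 days: 852 − 31 = 821 left.
December 1919 has 31 days: 821 − 31 = 790 left.
November 1919 has 30 days: 790 − 30 = 760 left.
October 1919 has 31 days: 760 − 31 = 729 left.
September 1919 has 30 days: 729 − 30 = 699 left.
August 1919 has 31 days: 699 − 31 = 668 left.
July 1919 has 31 days: 668 − 31 = 637 left.
June 1919 has 30 days: 637 − 30 = 607 left.
May 1919 has 31 days: 607 − 31 = 576 left.
April 1919 has 30 days: 576 − 30 = 546 left.
March 1919 has 31 days: 546 − 31 = 515 left.
February 1919 has 28 days (1919 is not a leap year): 515 − 28 = 487 left.
January 1919 has 31 days: 487 − 31 = 456 left.
December 1918 has 31 days: 456 − 31 = 425 left.
November 1918 has 30 days: 425 − 30 = 395 left.
October 1918 has 31 days: 395 − 31 = 364 left.
September 1918 has 30 days: 364 − 30 = 334 left.
August 1918 has 31 days: 334 − 31 = 303 left.
July 1918 has 31 days: 303 − 31 = 272 left.
June 1918 has 30 days: 272 − 30 = 242 left.
May 1918 has 31 days: 242 − 31 = 211 left.
April 1918 has 30 days: 211 − 30 = 181 left.
March 1918 has 31 days: 181 − 31 = 150 left.
February 1918 has 28 days (1918 is not a leap year): 150 − 28 = 122 left.
January 1918 has 31 days: 122 − 31 = 91 left.
December 1917 has 31 days: 91 − 31 = 60 left.
November 1917 has 30 days: 60 − 30 = 30 left.
October 1917 has 31 days; 31 − 30 = 1 → October 1, 1917.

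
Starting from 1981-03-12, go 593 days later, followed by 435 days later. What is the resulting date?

Counting forward 593 days from March 12, 1981:
March has 31 days, so 31 − 12 = 19 days remain after March 12, 1981; 593 − 19 = 574 left.
April 1981 has 30 days: 574 − 30 = 544 left.
May 1981 has 31 days: 544 − 31 = 513 left.
June 1981 has 30 days: 513 − 30 = 483 left.
July 1981 has 31 days: 483 − 31 = 452 left.
August 1981 has 31 days: 452 − 31 = 421 left.
September 1981 has 30 days: 421 − 30 = 391 left.
October 1981 has 31 days: 391 − 31 = 360 left.
November 1981 has 30 days: 360 − 30 = 330 left.
December 1981 has 31 days: 330 − 31 = 299 left.
January 1982 has 31 days: 299 − 31 = 268 left.
February 1982 has 28 days (1982 is not a leap year): 268 − 28 = 240 left.
March 1982 has 31 days: 240 − 31 = 209 left.
April 1982 has 30 days: 209 − 30 = 179 left.
May 1982 has 31 days: 179 − 31 = 148 left.
June 1982 has 30 days: 148 − 30 = 118 left.
July 1982 has 31 days: 118 − 31 = 87 left.
August 1982 has 31 days: 87 − 31 = 56 left.
September 1982 has 30 days: 56 − 30 = 26 left.
26 days into October 1982 → October 26, 1982.
Counting forward 435 days from October 26, 1982:
October has 31 days, so 31 − 26 = 5 days remain after October 26, 1982; 435 − 5 = 430 left.
November 1982 has 30 days: 430 − 30 = 400 left.
December 1982 has 31 days: 400 − 31 = 369 left.
January 1983 has 31 days: 369 − 31 = 338 left.
February 1983 has 28 days (1983 is not a leap year): 338 − 28 = 310 left.
March 1983 has 31 days: 310 − 31 = 279 left.
April 1983 has 30 days: 279 − 30 = 249 left.
May 1983 has 31 days: 249 − 31 = 218 left.
June 1983 has 30 days: 218 − 30 = 188 left.
July 1983 has 31 days: 188 − 31 = 157 left.
August 1983 has 31 days: 157 − 31 = 126 left.
September 1983 has 30 days: 126 − 30 = 96 left.
October 1983 has 31 days: 96 − 31 = 65 left.
November 1983 has 30 days: 65 − 30 = 35 left.
December 1983 has 31 days: 35 − 31 = 4 left.
4 days into January 1984 → January 4, 1984.

January 4, 1984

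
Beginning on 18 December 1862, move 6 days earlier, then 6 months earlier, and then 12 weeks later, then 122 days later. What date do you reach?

January 4, 1863

Counting back 6 days from December 18, 1862:
18 − 6 = 12, still in December 1862.
Subtracting 6 months from December 12, 1862:
month 12 − 6 = 6 → June 1862.
Day 12 is valid in June, giving June 12, 1862.
Counting forward 12 weeks (= 84 days) from June 12, 1862:
June has 30 days, so 30 − 12 = 18 days remain after June 12, 1862; 84 − 18 = 66 left.
July 1862 has 31 days: 66 − 31 = 35 left.
August 1862 has 31 days: 35 − 31 = 4 left.
4 days into September 1862 → September 4, 1862.
Advancing 122 days from September 4, 1862:
September has 30 days, so 30 − 4 = 26 days remain after September 4, 1862; 122 − 26 = 96 left.
October 1862 has 31 days: 96 − 31 = 65 left.
November 1862 has 30 days: 65 − 30 = 35 left.
December 1862 has 31 days: 35 − 31 = 4 left.
4 days into January 1863 → January 4, 1863.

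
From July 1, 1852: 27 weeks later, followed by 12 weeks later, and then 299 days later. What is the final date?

January 24, 1854

Adding 27 weeks (= 189 days) from July 1, 1852:
July has 31 days, so 31 − 1 = 30 days remain after July 1, 1852; 189 − 30 = 159 left.
August 1852 has 31 days: 159 − 31 = 128 left.
September 1852 has 30 days: 128 − 30 = 98 left.
October 1852 has 31 days: 98 − 31 = 67 left.
November 1852 has 30 days: 67 − 30 = 37 left.
December 1852 has 31 days: 37 − 31 = 6 left.
6 days into January 1853 → January 6, 1853.
Advancing 12 weeks (= 84 days) from January 6, 1853:
January has 31 days, so 31 − 6 = 25 days remain after January 6, 1853; 84 − 25 = 59 left.
February 1853 has 28 days (1853 is not a leap year): 59 − 28 = 31 left.
31 days into March 1853 → March 31, 1853.
Advancing 299 days from March 31, 1853:
March has 31 days, so 31 − 31 = 0 days remain after March 31, 1853; 299 − 0 = 299 left.
April 1853 has 30 days: 299 − 30 = 269 left.
May 1853 has 31 days: 269 − 31 = 238 left.
June 1853 has 30 days: 238 − 30 = 208 left.
July 1853 has 31 days: 208 − 31 = 177 left.
August 1853 has 31 days: 177 − 31 = 146 left.
September 1853 has 30 days: 146 − 30 = 116 left.
October 1853 has 31 days: 116 − 31 = 85 left.
November 1853 has 30 days: 85 − 30 = 55 left.
December 1853 has 31 days: 55 − 31 = 24 left.
24 days into January 1854 → January 24, 1854.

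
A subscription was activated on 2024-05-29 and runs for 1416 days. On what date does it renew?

April 14, 2028

Adding 1416 days from May 29, 2024.
May has 31 days, so 31 − 29 = 2 days remain after May 29, 2024; 1416 − 2 = 1414 left.
June 2024 has 30 days: 1414 − 30 = 1384 left.
July 2024 has 31 days: 1384 − 31 = 1353 left.
August 2024 has 31 days: 1353 − 31 = 1322 left.
September 2024 has 30 days: 1322 − 30 = 1292 left.
October 2024 has 31 days: 1292 − 31 = 1261 left.
November 2024 has 30 days: 1261 − 30 = 1231 left.
December 2024 has 31 days: 1231 − 31 = 1200 left.
January 2025 has 31 days: 1200 − 31 = 1169 left.
February 2025 has 28 days (2025 is not a leap year): 1169 − 28 = 1141 left.
March 2025 has 31 days: 1141 − 31 = 1110 left.
April 2025 has 30 days: 1110 − 30 = 1080 left.
May 2025 has 31 days: 1080 − 31 = 1049 left.
June 2025 has 30 days: 1049 − 30 = 1019 left.
July 2025 has 31 days: 1019 − 31 = 988 left.
August 2025 has 31 days: 988 − 31 = 957 left.
September 2025 has 30 days: 957 − 30 = 927 left.
October 2025 has 31 days: 927 − 31 = 896 left.
November 2025 has 30 days: 896 − 30 = 866 left.
December 2025 has 31 days: 866 − 31 = 835 left.
January 2026 has 31 days: 835 − 31 = 804 left.
February 2026 has 28 days (2026 is not a leap year): 804 − 28 = 776 left.
March 2026 has 31 days: 776 − 31 = 745 left.
April 2026 has 30 days: 745 − 30 = 715 left.
May 2026 has 31 days: 715 − 31 = 684 left.
June 2026 has 30 days: 684 − 30 = 654 left.
July 2026 has 31 days: 654 − 31 = 623 left.
August 2026 has 31 days: 623 − 31 = 592 left.
September 2026 has 30 days: 592 − 30 = 562 left.
October 2026 has 31 days: 562 − 31 = 531 left.
November 2026 has 30 days: 531 − 30 = 501 left.
December 2026 has 31 days: 501 − 31 = 470 left.
January 2027 has 31 days: 470 − 31 = 439 left.
February 2027 has 28 days (2027 is not a leap year): 439 − 28 = 411 left.
March 2027 has 31 days: 411 − 31 = 380 left.
April 2027 has 30 days: 380 − 30 = 350 left.
May 2027 has 31 days: 350 − 31 = 319 left.
June 2027 has 30 days: 319 − 30 = 289 left.
July 2027 has 31 days: 289 − 31 = 258 left.
August 2027 has 31 days: 258 − 31 = 227 left.
September 2027 has 30 days: 227 − 30 = 197 left.
October 2027 has 31 days: 197 − 31 = 166 left.
November 2027 has 30 days: 166 − 30 = 136 left.
December 2027 has 31 days: 136 − 31 = 105 left.
January 2028 has 31 days: 105 − 31 = 74 left.
February 2028 has 29 days (2028 is a leap year): 74 − 29 = 45 left.
March 2028 has 31 days: 45 − 31 = 14 left.
14 days into April 2028 → April 14, 2028.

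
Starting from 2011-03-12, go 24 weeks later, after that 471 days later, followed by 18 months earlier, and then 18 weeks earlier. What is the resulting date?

Counting forward 24 weeks (= 168 days) from March 12, 2011:
March has 31 days, so 31 − 12 = 19 days remain after March 12, 2011; 168 − 19 = 149 left.
April 2011 has 30 days: 149 − 30 = 119 left.
May 2011 has 31 days: 119 − 31 = 88 left.
June 2011 has 30 days: 88 − 30 = 58 left.
July 2011 has 31 days: 58 − 31 = 27 left.
27 days into August 2011 → August 27, 2011.
Advancing 471 days from August 27, 2011:
August has 31 days, so 31 − 27 = 4 days remain after August 27, 2011; 471 − 4 = 467 left.
September 2011 has 30 days: 467 − 30 = 437 left.
October 2011 has 31 days: 437 − 31 = 406 left.
November 2011 has 30 days: 406 − 30 = 376 left.
December 2011 has 31 days: 376 − 31 = 345 left.
January 2012 has 31 days: 345 − 31 = 314 left.
February 2012 has 29 days (2012 is a leap year): 314 − 29 = 285 left.
March 2012 has 31 days: 285 − 31 = 254 left.
April 2012 has 30 days: 254 − 30 = 224 left.
May 2012 has 31 days: 224 − 31 = 193 left.
June 2012 has 30 days: 193 − 30 = 163 left.
July 2012 has 31 days: 163 − 31 = 132 left.
August 2012 has 31 days: 132 − 31 = 101 left.
September 2012 has 30 days: 101 − 30 = 71 left.
October 2012 has 31 days: 71 − 31 = 40 left.
November 2012 has 30 days: 40 − 30 = 10 left.
10 days into December 2012 → December 10, 2012.
Counting back 18 months from December 10, 2012:
month 12 − 18 = -6, which is month 6 of year 2011 → June 2011.
Day 10 is valid in June, giving June 10, 2011.
Going back 18 weeks (= 126 days) from June 10, 2011:
Going back 10 days from June 10, 2011 reaches the end of the previous month; 126 − 10 = 116 left.
May 2011 has 31 days: 116 − 31 = 85 left.
April 2011 has 30 days: 85 − 30 = 55 left.
March 2011 has 31 days: 55 − 31 = 24 left.
February 2011 has 28 days; 28 − 24 = 4 → February 4, 2011.

February 4, 2011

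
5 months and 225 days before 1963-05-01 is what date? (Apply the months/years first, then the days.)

April 20, 1962

Subtracting 5 months and 225 days from May 1, 1963: first the month/year part, then the days.
month 5 − 5 = 0, which is month 12 of year 1962 → December 1962.
Day 1 is valid in December, giving December 1, 1962.
Now subtract 225 days from December 1, 1962.
Going back 1 day from December 1, 1962 reaches the end of the previous month; 225 − 1 = 224 left.
November 1962 has 30 days: 224 − 30 = 194 left.
October 1962 has 31 days: 194 − 31 = 163 left.
September 1962 has 30 days: 163 − 30 = 133 left.
August 1962 has 31 days: 133 − 31 = 102 left.
July 1962 has 31 days: 102 − 31 = 71 left.
June 1962 has 30 days: 71 − 30 = 41 left.
May 1962 has 31 days: 41 − 31 = 10 left.
April 1962 has 30 days; 30 − 10 = 20 → April 20, 1962.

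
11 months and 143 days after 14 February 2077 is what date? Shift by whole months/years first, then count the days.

Advancing 11 months and 143 days from February 14, 2077: first the month/year part, then the days.
month 2 + 11 = 13, which is month 1 of year 2078 → January 2078.
Day 14 is valid in January, giving January 14, 2078.
Now add 143 days from January 14, 2078.
January has 31 days, so 31 − 14 = 17 days remain after January 14, 2078; 143 − 17 = 126 left.
February 2078 has 28 days (2078 is not a leap year): 126 − 28 = 98 left.
March 2078 has 31 days: 98 − 31 = 67 left.
April 2078 has 30 days: 67 − 30 = 37 left.
May 2078 has 31 days: 37 − 31 = 6 left.
6 days into June 2078 → June 6, 2078.

June 6, 2078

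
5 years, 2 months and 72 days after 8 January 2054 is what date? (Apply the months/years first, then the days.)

May 19, 2059

Adding 5 years, 2 months and 72 days from January 8, 2054: first the month/year part, then the days.
+5 years → 2059; month 1 + 2 = 3 → March 2059.
Day 8 is valid in March, giving March 8, 2059.
Now add 72 days from March 8, 2059.
March has 31 days, so 31 − 8 = 23 days remain after March 8, 2059; 72 − 23 = 49 left.
April 2059 has 30 days: 49 − 30 = 19 left.
19 days into May 2059 → May 19, 2059.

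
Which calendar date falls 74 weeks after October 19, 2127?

March 20, 2129

Advancing 74 weeks = 518 days from October 19, 2127.
October has 31 days, so 31 − 19 = 12 days remain after October 19, 2127; 518 − 12 = 506 left.
November 2127 has 30 days: 506 − 30 = 476 left.
December 2127 has 31 days: 476 − 31 = 445 left.
January 2128 has 31 days: 445 − 31 = 414 left.
February 2128 has 29 days (2128 is a leap year): 414 − 29 = 385 left.
March 2128 has 31 days: 385 − 31 = 354 left.
April 2128 has 30 days: 354 − 30 = 324 left.
May 2128 has 31 days: 324 − 31 = 293 left.
June 2128 has 30 days: 293 − 30 = 263 left.
July 2128 has 31 days: 263 − 31 = 232 left.
August 2128 has 31 days: 232 − 31 = 201 left.
September 2128 has 30 days: 201 − 30 = 171 left.
October 2128 has 31 days: 171 − 31 = 140 left.
November 2128 has 30 days: 140 − 30 = 110 left.
December 2128 has 31 days: 110 − 31 = 79 left.
January 2129 has 31 days: 79 − 31 = 48 left.
February 2129 has 28 days (2129 is not a leap year): 48 − 28 = 20 left.
20 days into March 2129 → March 20, 2129.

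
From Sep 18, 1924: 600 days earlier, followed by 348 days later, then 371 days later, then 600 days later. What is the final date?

Going back 600 days from September 18, 1924:
Going back 18 days from September 18, 1924 reaches the end of the previous month; 600 − 18 = 582 left.
August 1924 has 31 days: 582 − 31 = 551 left.
July 1924 has 31 days: 551 − 31 = 520 left.
June 1924 has 30 days: 520 − 30 = 490 left.
May 1924 has 31 days: 490 − 31 = 459 left.
April 1924 has 30 days: 459 − 30 = 429 left.
March 1924 has 31 days: 429 − 31 = 398 left.
February 1924 has 29 days (1924 is a leap year): 398 − 29 = 369 left.
January 1924 has 31 days: 369 − 31 = 338 left.
December 1923 has 31 days: 338 − 31 = 307 left.
November 1923 has 30 days: 307 − 30 = 277 left.
October 1923 has 31 days: 277 − 31 = 246 left.
September 1923 has 30 days: 246 − 30 = 216 left.
August 1923 has 31 days: 216 − 31 = 185 left.
July 1923 has 31 days: 185 − 31 = 154 left.
June 1923 has 30 days: 154 − 30 = 124 left.
May 1923 has 31 days: 124 − 31 = 93 left.
April 1923 has 30 days: 93 − 30 = 63 left.
March 1923 has 31 days: 63 − 31 = 32 left.
February 1923 has 28 days (1923 is not a leap year): 32 − 28 = 4 left.
January 1923 has 31 days; 31 − 4 = 27 → January 27, 1923.
Adding 348 days from January 27, 1923:
January has 31 days, so 31 − 27 = 4 days remain after January 27, 1923; 348 − 4 = 344 left.
February 1923 has 28 days (1923 is not a leap year): 344 − 28 = 316 left.
March 1923 has 31 days: 316 − 31 = 285 left.
April 1923 has 30 days: 285 − 30 = 255 left.
May 1923 has 31 days: 255 − 31 = 224 left.
June 1923 has 30 days: 224 − 30 = 194 left.
July 1923 has 31 days: 194 − 31 = 163 left.
August 1923 has 31 days: 163 − 31 = 132 left.
September 1923 has 30 days: 132 − 30 = 102 left.
October 1923 has 31 days: 102 − 31 = 71 left.
November 1923 has 30 days: 71 − 30 = 41 left.
December 1923 has 31 days: 41 − 31 = 10 left.
10 days into January 1924 → January 10, 1924.
Advancing 371 days from January 10, 1924:
January has 31 days, so 31 − 10 = 21 days remain after January 10, 1924; 371 − 21 = 350 left.
February 1924 has 29 days (1924 is a leap year): 350 − 29 = 321 left.
March 1924 has 31 days: 321 − 31 = 290 left.
April 1924 has 30 days: 290 − 30 = 260 left.
May 1924 has 31 days: 260 − 31 = 229 left.
June 1924 has 30 days: 229 − 30 = 199 left.
July 1924 has 31 days: 199 − 31 = 168 left.
August 1924 has 31 days: 168 − 31 = 137 left.
September 1924 has 30 days: 137 − 30 = 107 left.
October 1924 has 31 days: 107 − 31 = 76 left.
November 1924 has 30 days: 76 − 30 = 46 left.
December 1924 has 31 days: 46 − 31 = 15 left.
15 days into January 1925 → January 15, 1925.
Adding 600 days from January 15, 1925:
January has 31 days, so 31 − 15 = 16 days remain after January 15, 1925; 600 − 16 = 584 left.
February 1925 has 28 days (1925 is not a leap year): 584 − 28 = 556 left.
March 1925 has 31 days: 556 − 31 = 525 left.
April 1925 has 30 days: 525 − 30 = 495 left.
May 1925 has 31 days: 495 − 31 = 464 left.
June 1925 has 30 days: 464 − 30 = 434 left.
July 1925 has 31 days: 434 − 31 = 403 left.
August 1925 has 31 days: 403 − 31 = 372 left.
September 1925 has 30 days: 372 − 30 = 342 left.
October 1925 has 31 days: 342 − 31 = 311 left.
November 1925 has 30 days: 311 − 30 = 281 left.
December 1925 has 31 days: 281 − 31 = 250 left.
January 1926 has 31 days: 250 − 31 = 219 left.
February 1926 has 28 days (1926 is not a leap year): 219 − 28 = 191 left.
March 1926 has 31 days: 191 − 31 = 160 left.
April 1926 has 30 days: 160 − 30 = 130 left.
May 1926 has 31 days: 130 − 31 = 99 left.
June 1926 has 30 days: 99 − 30 = 69 left.
July 1926 has 31 days: 69 − 31 = 38 left.
August 1926 has 31 days: 38 − 31 = 7 left.
7 days into September 1926 → September 7, 1926.

September 7, 1926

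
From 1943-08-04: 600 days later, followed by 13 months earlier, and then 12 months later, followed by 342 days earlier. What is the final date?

Adding 600 days from August 4, 1943:
August has 31 days, so 31 − 4 = 27 days remain after August 4, 1943; 600 − 27 = 573 left.
September 1943 has 30 days: 573 − 30 = 543 left.
October 1943 has 31 days: 543 − 31 = 512 left.
November 1943 has 30 days: 512 − 30 = 482 left.
December 1943 has 31 days: 482 − 31 = 451 left.
January 1944 has 31 days: 451 − 31 = 420 left.
February 1944 has 29 days (1944 is a leap year): 420 − 29 = 391 left.
March 1944 has 31 days: 391 − 31 = 360 left.
April 1944 has 30 days: 360 − 30 = 330 left.
May 1944 has 31 days: 330 − 31 = 299 left.
June 1944 has 30 days: 299 − 30 = 269 left.
July 1944 has 31 days: 269 − 31 = 238 left.
August 1944 has 31 days: 238 − 31 = 207 left.
September 1944 has 30 days: 207 − 30 = 177 left.
October 1944 has 31 days: 177 − 31 = 146 left.
November 1944 has 30 days: 146 − 30 = 116 left.
December 1944 has 31 days: 116 − 31 = 85 left.
January 1945 has 31 days: 85 − 31 = 54 left.
February 1945 has 28 days (1945 is not a leap year): 54 − 28 = 26 left.
26 days into March 1945 → March 26, 1945.
Going back 13 months from March 26, 1945:
month 3 − 13 = -10, which is month 2 of year 1944 → February 1944.
Day 26 is valid in February, giving February 26, 1944.
Counting forward 12 months from February 26, 1944:
month 2 + 12 = 14, which is month 2 of year 1945 → February 1945.
Day 26 is valid in February, giving February 26, 1945.
Counting back 342 days from February 26, 1945:
Going back 26 days from February 26, 1945 reaches the end of the previous month; 342 − 26 = 316 left.
January 1945 has 31 days: 316 − 31 = 285 left.
December 1944 has 31 days: 285 − 31 = 254 left.
November 1944 has 30 days: 254 − 30 = 224 left.
October 1944 has 31 days: 224 − 31 = 193 left.
September 1944 has 30 days: 193 − 30 = 163 left.
August 1944 has 31 days: 163 − 31 = 132 left.
July 1944 has 31 days: 132 − 31 = 101 left.
June 1944 has 30 days: 101 − 30 = 71 left.
May 1944 has 31 days: 71 − 31 = 40 left.
April 1944 has 30 days: 40 − 30 = 10 left.
March 1944 has 31 days; 31 − 10 = 21 → March 21, 1944.

March 21, 1944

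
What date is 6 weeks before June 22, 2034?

May 11, 2034

Counting back 6 weeks = 42 days from June 22, 2034.
Going back 22 days from June 22, 2034 reaches the end of the previous month; 42 − 22 = 20 left.
May 2034 has 31 days; 31 − 20 = 11 → May 11, 2034.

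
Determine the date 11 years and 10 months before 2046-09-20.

November 20, 2034

Counting back 11 years and 10 months from September 20, 2046.
-11 years → 2035; month 9 − 10 = -1, which is month 11 of year 2034 → November 2034.
Day 20 is valid in November, giving November 20, 2034.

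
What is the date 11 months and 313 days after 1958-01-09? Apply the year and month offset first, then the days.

October 18, 1959

Advancing 11 months and 313 days from January 9, 1958: first the month/year part, then the days.
month 1 + 11 = 12 → December 1958.
Day 9 is valid in December, giving December 9, 1958.
Now add 313 days from December 9, 1958.
December has 31 days, so 31 − 9 = 22 days remain after December 9, 1958; 313 − 22 = 291 left.
January 1959 has 31 days: 291 − 31 = 260 left.
February 1959 has 28 days (1959 is not a leap year): 260 − 28 = 232 left.
March 1959 has 31 days: 232 − 31 = 201 left.
April 1959 has 30 days: 201 − 30 = 171 left.
May 1959 has 31 days: 171 − 31 = 140 left.
June 1959 has 30 days: 140 − 30 = 110 left.
July 1959 has 31 days: 110 − 31 = 79 left.
August 1959 has 31 days: 79 − 31 = 48 left.
September 1959 has 30 days: 48 − 30 = 18 left.
18 days into October 1959 → October 18, 1959.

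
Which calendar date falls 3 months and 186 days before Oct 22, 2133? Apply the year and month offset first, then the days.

January 17, 2133

Counting back 3 months and 186 days from October 22, 2133: first the month/year part, then the days.
month 10 − 3 = 7 → July 2133.
Day 22 is valid in July, giving July 22, 2133.
Now subtract 186 days from July 22, 2133.
Going back 22 days from July 22, 2133 reaches the end of the previous month; 186 − 22 = 164 left.
June 2133 has 30 days: 164 − 30 = 134 left.
May 2133 has 31 days: 134 − 31 = 103 left.
April 2133 has 30 days: 103 − 30 = 73 left.
March 2133 has 31 days: 73 − 31 = 42 left.
February 2133 has 28 days (2133 is not a leap year): 42 − 28 = 14 left.
January 2133 has 31 days; 31 − 14 = 17 → January 17, 2133.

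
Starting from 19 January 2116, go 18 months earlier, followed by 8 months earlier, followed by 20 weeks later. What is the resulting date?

Subtracting 18 months from January 19, 2116:
month 1 − 18 = -17, which is month 7 of year 2114 → July 2114.
Day 19 is valid in July, giving July 19, 2114.
Counting back 8 months from July 19, 2114:
month 7 − 8 = -1, which is month 11 of year 2113 → November 2113.
Day 19 is valid in November, giving November 19, 2113.
Adding 20 weeks (= 140 days) from November 19, 2113:
November has 30 days, so 30 − 19 = 11 days remain after November 19, 2113; 140 − 11 = 129 left.
December 2113 has 31 days: 129 − 31 = 98 left.
January 2114 has 31 days: 98 − 31 = 67 left.
February 2114 has 28 days (2114 is not a leap year): 67 − 28 = 39 left.
March 2114 has 31 days: 39 − 31 = 8 left.
8 days into April 2114 → April 8, 2114.

April 8, 2114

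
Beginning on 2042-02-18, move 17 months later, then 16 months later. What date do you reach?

Advancing 17 months from February 18, 2042:
month 2 + 17 = 19, which is month 7 of year 2043 → July 2043.
Day 18 is valid in July, giving July 18, 2043.
Advancing 16 months from July 18, 2043:
month 7 + 16 = 23, which is month 11 of year 2044 → November 2044.
Day 18 is valid in November, giving November 18, 2044.

November 18, 2044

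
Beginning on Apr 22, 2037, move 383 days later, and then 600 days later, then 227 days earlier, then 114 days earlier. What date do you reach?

January 24, 2039

Advancing 383 days from April 22, 2037:
April has 30 days, so 30 − 22 = 8 days remain after April 22, 2037; 383 − 8 = 375 left.
May 2037 has 31 days: 375 − 31 = 344 left.
June 2037 has 30 days: 344 − 30 = 314 left.
July 2037 has 31 days: 314 − 31 = 283 left.
August 2037 has 31 days: 283 − 31 = 252 left.
September 2037 has 30 days: 252 − 30 = 222 left.
October 2037 has 31 days: 222 − 31 = 191 left.
November 2037 has 30 days: 191 − 30 = 161 left.
December 2037 has 31 days: 161 − 31 = 130 left.
January 2038 has 31 days: 130 − 31 = 99 left.
February 2038 has 28 days (2038 is not a leap year): 99 − 28 = 71 left.
March 2038 has 31 days: 71 − 31 = 40 left.
April 2038 has 30 days: 40 − 30 = 10 left.
10 days into May 2038 → May 10, 2038.
Adding 600 days from May 10, 2038:
May has 31 days, so 31 − 10 = 21 days remain after May 10, 2038; 600 − 21 = 579 left.
June 2038 has 30 days: 579 − 30 = 549 left.
July 2038 has 31 days: 549 − 31 = 518 left.
August 2038 has 31 days: 518 − 31 = 487 left.
September 2038 has 30 days: 487 − 30 = 457 left.
October 2038 has 31 days: 457 − 31 = 426 left.
November 2038 has 30 days: 426 − 30 = 396 left.
December 2038 has 31 days: 396 − 31 = 365 left.
January 2039 has 31 days: 365 − 31 = 334 left.
February 2039 has 28 days (2039 is not a leap year): 334 − 28 = 306 left.
March 2039 has 31 days: 306 − 31 = 275 left.
April 2039 has 30 days: 275 − 30 = 245 left.
May 2039 has 31 days: 245 − 31 = 214 left.
June 2039 has 30 days: 214 − 30 = 184 left.
July 2039 has 31 days: 184 − 31 = 153 left.
August 2039 has 31 days: 153 − 31 = 122 left.
September 2039 has 30 days: 122 − 30 = 92 left.
October 2039 has 31 days: 92 − 31 = 61 left.
November 2039 has 30 days: 61 − 30 = 31 left.
31 days into December 2039 → December 31, 2039.
Going back 227 days from December 31, 2039:
Going back 31 days from December 31, 2039 reaches the end of the previous month; 227 − 31 = 196 left.
November 2039 has 30 days: 196 − 30 = 166 left.
October 2039 has 31 days: 166 − 31 = 135 left.
September 2039 has 30 days: 135 − 30 = 105 left.
August 2039 has 31 days: 105 − 31 = 74 left.
July 2039 has 31 days: 74 − 31 = 43 left.
June 2039 has 30 days: 43 − 30 = 13 left.
May 2039 has 31 days; 31 − 13 = 18 → May 18, 2039.
Counting back 114 days from May 18, 2039:
Going back 18 days from May 18, 2039 reaches the end of the previous month; 114 − 18 = 96 left.
April 2039 has 30 days: 96 − 30 = 66 left.
March 2039 has 31 days: 66 − 31 = 35 left.
February 2039 has 28 days (2039 is not a leap year): 35 − 28 = 7 left.
January 2039 has 31 days; 31 − 7 = 24 → January 24, 2039.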